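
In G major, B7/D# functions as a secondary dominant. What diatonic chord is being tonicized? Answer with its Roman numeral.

vi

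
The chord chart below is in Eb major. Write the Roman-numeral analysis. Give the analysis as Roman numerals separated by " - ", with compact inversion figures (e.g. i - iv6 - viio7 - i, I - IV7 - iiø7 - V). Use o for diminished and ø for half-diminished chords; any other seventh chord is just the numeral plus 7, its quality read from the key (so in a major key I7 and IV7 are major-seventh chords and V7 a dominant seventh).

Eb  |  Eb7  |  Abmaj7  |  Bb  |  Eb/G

I - V7/IV - IV7 - V - I6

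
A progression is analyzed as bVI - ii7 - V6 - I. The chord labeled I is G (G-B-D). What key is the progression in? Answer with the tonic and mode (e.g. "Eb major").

G major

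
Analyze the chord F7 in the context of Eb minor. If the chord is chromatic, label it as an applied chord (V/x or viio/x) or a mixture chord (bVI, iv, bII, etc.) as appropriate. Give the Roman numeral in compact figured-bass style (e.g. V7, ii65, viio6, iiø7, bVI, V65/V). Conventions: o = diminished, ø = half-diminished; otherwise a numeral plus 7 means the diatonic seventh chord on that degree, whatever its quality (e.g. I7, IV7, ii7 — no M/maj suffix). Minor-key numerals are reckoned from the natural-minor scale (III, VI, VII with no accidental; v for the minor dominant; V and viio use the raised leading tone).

Stacked in thirds the chord is F-A-C-Eb: a dominant seventh chord on F.
F is not a diatonic chord root with this quality in Eb minor, but it lies a perfect fifth above Bb (V), so the chord functions as an applied dominant of V.

V7/V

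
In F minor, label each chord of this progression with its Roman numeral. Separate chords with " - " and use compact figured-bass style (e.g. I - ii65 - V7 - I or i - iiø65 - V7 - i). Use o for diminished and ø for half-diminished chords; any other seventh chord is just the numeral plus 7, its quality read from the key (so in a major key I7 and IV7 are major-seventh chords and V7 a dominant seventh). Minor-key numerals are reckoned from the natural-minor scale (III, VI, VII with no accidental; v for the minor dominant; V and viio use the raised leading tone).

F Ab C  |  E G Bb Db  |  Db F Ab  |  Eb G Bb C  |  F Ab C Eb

F-Ab-C has root F, degree 1 in F minor, so i.
E-G-Bb-Db has root E, degree 7 in F minor, so viio7.
Db-F-Ab: root Db is the submediant; major triad there is VI.
Eb-G-Bb-C has root C, degree 5 in F minor, so v65.
F-Ab-C-Eb: root F is the tonic; minor seventh chord there is i7.

i - viio7 - VI - v65 - i7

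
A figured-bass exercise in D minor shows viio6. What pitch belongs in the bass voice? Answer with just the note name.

E

viio in D minor has root C#; the chord is C#-E-G.
The figure 6 means first inversion — the third is in the bass.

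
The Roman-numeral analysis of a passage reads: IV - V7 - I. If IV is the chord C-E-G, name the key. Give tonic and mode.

G major

The anchor chord is a major triad on C, labeled IV.
If C is scale degree 4 and the mode makes that degree carry a major triad, the tonic is G and the mode is major.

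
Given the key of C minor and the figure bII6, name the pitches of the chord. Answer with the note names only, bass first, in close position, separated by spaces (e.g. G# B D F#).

F Ab Db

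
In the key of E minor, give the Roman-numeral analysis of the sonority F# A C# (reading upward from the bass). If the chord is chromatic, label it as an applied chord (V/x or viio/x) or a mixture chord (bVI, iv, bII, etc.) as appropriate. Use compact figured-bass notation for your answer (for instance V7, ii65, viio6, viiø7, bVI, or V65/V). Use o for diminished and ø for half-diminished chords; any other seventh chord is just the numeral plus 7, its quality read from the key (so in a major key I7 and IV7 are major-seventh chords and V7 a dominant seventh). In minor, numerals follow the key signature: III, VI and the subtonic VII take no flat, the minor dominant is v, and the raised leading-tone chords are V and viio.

Stacked in thirds the chord is F#-A-C#: a minor triad on F#.
F# is the second degree of E minor. This is the minor supertonic, borrowed from the parallel major (the Dorian ii).

ii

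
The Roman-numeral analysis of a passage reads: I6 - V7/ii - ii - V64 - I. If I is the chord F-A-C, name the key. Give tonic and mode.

The chord F is a major triad rooted on F; its label is I.
If F is scale degree 1 and the mode makes that degree carry a major triad, the tonic is F and the mode is major.

F major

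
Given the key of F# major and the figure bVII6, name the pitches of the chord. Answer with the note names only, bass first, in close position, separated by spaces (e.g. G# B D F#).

G# B E

bVII6 is a major triad on the lowered seventh degree (the subtonic), borrowed from the parallel minor. In F# major that root is E.
So the chord is E-G#-B.
The figured bass 6 indicates first inversion, placing the third (G#) in the bass: G#-B-E.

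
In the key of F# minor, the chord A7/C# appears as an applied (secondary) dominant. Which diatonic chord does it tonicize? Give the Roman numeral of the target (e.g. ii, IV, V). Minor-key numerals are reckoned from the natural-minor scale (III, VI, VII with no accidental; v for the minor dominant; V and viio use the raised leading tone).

VI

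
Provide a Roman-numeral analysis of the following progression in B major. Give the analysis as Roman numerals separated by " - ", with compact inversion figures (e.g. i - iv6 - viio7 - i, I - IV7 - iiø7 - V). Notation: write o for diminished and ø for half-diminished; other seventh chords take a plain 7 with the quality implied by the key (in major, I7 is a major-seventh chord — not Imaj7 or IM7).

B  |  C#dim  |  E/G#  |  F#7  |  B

B has root B, degree 1 in B major, so I.
C#dim is non-diatonic — iio, a mixture chord from B minor.
E/G#: major triad on E = scale degree 4 → IV6.
F#7 has root F#, degree 5 in B major, so V7.
B has root B, degree 1 in B major, so I.

I - iio - IV6 - V7 - I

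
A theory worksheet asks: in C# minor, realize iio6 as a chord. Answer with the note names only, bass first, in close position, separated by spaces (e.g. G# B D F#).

F# A D#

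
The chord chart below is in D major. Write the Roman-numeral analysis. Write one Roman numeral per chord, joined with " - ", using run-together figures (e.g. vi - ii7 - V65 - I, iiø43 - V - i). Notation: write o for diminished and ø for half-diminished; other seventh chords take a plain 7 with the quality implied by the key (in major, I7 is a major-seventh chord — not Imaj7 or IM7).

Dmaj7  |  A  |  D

Dmaj7: major seventh chord on D = scale degree 1 → I7.
A: root A is the dominant; major triad there is V.
D has root D, degree 1 in D major, so I.

I7 - V - I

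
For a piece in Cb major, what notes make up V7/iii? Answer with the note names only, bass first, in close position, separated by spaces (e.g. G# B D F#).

The slash means an applied dominant: we want the dominant of iii. In Cb major, iii is Eb minor, and its dominant is built on Bb.
Building a dominant seventh chord on Bb gives Bb-D-F-Ab.

Bb D F Ab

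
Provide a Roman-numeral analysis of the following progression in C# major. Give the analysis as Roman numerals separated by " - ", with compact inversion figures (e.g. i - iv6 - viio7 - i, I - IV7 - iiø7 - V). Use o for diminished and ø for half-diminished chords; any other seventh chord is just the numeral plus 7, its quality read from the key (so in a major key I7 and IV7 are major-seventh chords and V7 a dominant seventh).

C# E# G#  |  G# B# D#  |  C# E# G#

C#-E#-G# has root C#, degree 1 in C# major, so I.
G#-B#-D# has root G#, degree 5 in C# major, so V.
C#-E#-G#: major triad on C# = scale degree 1 → I.

I - V - I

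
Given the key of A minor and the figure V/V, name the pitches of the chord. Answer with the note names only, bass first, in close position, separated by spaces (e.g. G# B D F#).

V/V is a secondary dominant — the dominant triad of V. V in A minor is E, so the applied chord's root is B, a perfect fifth above.
Building a major triad on B gives B-D#-F#.

B D# F#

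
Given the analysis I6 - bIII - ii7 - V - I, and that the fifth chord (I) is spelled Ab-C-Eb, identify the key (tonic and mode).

I is given as Ab-C-Eb — a major triad with root Ab.
If Ab is scale degree 1 and the mode makes that degree carry a major triad, the tonic is Ab and the mode is major.

Ab major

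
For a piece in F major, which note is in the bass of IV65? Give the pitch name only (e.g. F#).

D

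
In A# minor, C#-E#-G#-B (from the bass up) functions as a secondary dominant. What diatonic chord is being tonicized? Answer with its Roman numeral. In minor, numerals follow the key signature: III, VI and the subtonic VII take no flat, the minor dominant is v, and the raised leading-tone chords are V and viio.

VI

The chord is a dominant seventh chord on C#.
A dominant resolves down a perfect fifth: C# → F#. In A# minor, F# is scale degree 6, i.e. VI.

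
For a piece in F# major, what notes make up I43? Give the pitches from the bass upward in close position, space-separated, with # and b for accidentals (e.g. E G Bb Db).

C# E# F# A#

In F# major, the tonic is F#, and the diatonic chord built there is a major seventh chord.
That chord is spelled F#-A#-C#-E#.
The figured bass 43 indicates second inversion, placing the fifth (C#) in the bass: C#-E#-F#-A#.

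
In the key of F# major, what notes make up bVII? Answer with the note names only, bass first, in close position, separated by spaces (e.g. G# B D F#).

Scale degree 7 in F# major is E#; lowering it a half step gives E. bVII is a major triad on the lowered seventh degree (the subtonic), borrowed from the parallel minor.
So the chord is E-G#-B, a major triad.

E G# B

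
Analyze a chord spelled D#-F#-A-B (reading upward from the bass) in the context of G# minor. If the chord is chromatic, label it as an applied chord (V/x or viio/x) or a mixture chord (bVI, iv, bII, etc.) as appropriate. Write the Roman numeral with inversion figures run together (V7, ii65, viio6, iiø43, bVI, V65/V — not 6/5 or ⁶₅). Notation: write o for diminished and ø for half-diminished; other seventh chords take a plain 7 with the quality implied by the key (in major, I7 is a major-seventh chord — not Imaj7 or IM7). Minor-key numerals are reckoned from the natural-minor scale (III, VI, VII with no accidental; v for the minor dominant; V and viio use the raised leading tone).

V65/VI

Stacked in thirds the chord is B-D#-F#-A: a dominant seventh chord on B.
B is not a diatonic chord root with this quality in G# minor, but it lies a perfect fifth above E (VI), so the chord functions as an applied dominant of VI.
With D# in the bass the chord is in first inversion, so the figured bass is 65.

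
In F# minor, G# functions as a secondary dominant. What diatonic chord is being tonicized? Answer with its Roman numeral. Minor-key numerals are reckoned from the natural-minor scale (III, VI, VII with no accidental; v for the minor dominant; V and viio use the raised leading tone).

V

The chord is a major triad on G#.
A dominant resolves down a perfect fifth: G# → C#. In F# minor, C# is scale degree 5, i.e. V.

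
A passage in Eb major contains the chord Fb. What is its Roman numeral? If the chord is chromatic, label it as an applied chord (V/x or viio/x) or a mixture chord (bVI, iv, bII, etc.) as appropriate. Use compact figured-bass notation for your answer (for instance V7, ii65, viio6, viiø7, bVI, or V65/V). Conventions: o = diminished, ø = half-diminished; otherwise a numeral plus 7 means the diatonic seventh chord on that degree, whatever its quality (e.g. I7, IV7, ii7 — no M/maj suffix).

bII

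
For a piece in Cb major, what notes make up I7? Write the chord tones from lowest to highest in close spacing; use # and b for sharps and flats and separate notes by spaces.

Cb Eb Gb Bb

In Cb major, the first degree is Cb, and the diatonic chord built there is a major seventh chord.
That chord is spelled Cb-Eb-Gb-Bb.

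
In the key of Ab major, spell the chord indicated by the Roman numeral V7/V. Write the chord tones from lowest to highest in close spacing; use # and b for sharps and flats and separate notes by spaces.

Bb D F Ab

V7/V is a secondary dominant — the dominant seventh of V. V in Ab major is Eb, so the applied chord's root is Bb, a perfect fifth above.
Building a dominant seventh chord on Bb gives Bb-D-F-Ab.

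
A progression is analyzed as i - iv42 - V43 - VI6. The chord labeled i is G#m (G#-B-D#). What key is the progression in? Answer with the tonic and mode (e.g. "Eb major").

G# minor

i is given as G#-B-D# — a minor triad with root G#.
If G# is scale degree 1 and the mode makes that degree carry a minor triad, the tonic is G# and the mode is minor.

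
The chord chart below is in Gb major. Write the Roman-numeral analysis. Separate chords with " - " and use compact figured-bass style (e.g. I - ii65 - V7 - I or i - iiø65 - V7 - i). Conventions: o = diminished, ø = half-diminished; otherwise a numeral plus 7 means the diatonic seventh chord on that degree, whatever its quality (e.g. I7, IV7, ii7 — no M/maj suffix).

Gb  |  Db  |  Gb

I - V - I

Gb: major triad on Gb = scale degree 1 → I.
Db: major triad on Db = scale degree 5 → V.
Gb: major triad on Gb = scale degree 1 → I.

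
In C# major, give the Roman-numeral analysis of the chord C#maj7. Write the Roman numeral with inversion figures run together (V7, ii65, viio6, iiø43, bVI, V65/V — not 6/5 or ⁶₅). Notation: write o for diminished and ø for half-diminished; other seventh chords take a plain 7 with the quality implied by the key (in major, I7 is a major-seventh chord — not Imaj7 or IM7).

I7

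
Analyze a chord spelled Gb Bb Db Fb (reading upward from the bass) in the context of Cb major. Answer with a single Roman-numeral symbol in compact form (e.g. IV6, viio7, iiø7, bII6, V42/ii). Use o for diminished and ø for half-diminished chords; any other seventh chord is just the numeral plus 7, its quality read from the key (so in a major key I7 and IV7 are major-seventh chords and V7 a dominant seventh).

The pitches Gb-Bb-Db-Fb form a dominant seventh chord rooted on Gb.
In Cb major, Gb is the dominant; the diatonic dominant seventh chord there is V7.

V7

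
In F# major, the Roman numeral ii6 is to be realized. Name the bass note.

B

ii in F# major has root G#; the chord is G#-B-D#.
The figure 6 means first inversion — the third is in the bass.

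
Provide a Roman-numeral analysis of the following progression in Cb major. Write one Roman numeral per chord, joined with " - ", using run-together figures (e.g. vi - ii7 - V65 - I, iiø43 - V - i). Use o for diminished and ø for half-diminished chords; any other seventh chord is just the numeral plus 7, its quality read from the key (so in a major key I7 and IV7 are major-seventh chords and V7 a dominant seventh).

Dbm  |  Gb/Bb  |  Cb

Dbm: minor triad on Db = scale degree 2 → ii.
Gb/Bb: root Gb is the dominant; major triad there is V6.
Cb has root Cb, degree 1 in Cb major, so I.

ii - V6 - I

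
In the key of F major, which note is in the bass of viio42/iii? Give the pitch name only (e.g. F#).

F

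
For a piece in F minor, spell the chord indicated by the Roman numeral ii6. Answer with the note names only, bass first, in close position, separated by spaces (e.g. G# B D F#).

Bb D G

Scale degree 2 in F minor is G; here the chord built on it is altered to a minor triad. ii6 is the minor supertonic, borrowed from the parallel major (the Dorian ii).
So the chord is G-Bb-D, a minor triad.
With the 6 figure the chord is in first inversion; from the bass Bb upward in close position it reads Bb-D-G.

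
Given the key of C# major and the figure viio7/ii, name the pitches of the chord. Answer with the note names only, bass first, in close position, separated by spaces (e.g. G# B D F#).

C## E# G# B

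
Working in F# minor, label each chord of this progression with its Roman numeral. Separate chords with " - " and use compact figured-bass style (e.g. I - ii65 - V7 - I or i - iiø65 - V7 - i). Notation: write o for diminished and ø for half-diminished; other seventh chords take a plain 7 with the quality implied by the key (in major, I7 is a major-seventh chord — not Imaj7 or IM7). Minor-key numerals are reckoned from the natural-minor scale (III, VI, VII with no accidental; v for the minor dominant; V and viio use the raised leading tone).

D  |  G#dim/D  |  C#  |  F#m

VI - iio64 - V - i

D: root D is the submediant; major triad there is VI.
G#dim/D has root G#, degree 2 in F# minor, so iio64.
C#: major triad on C# = scale degree 5 → V.
F#m has root F#, degree 1 in F# minor, so i.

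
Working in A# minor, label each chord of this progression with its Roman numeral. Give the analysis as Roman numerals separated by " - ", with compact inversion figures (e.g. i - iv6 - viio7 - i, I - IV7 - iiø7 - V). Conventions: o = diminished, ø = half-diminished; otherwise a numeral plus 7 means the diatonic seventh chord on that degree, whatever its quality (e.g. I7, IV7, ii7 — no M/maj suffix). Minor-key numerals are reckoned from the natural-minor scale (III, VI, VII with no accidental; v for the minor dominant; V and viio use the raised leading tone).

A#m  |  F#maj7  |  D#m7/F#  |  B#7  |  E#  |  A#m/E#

A#m: root A# is the tonic; minor triad there is i.
F#maj7 has root F#, degree 6 in A# minor, so VI7.
D#m7/F#: minor seventh chord on D# = scale degree 4 → iv65.
B#7 is the secondary dominant of V (dominant seventh chord on B#): V7/V.
E#: major triad on E# = scale degree 5 → V.
A#m/E#: minor triad on A# = scale degree 1 → i64.

i - VI7 - iv65 - V7/V - V - i64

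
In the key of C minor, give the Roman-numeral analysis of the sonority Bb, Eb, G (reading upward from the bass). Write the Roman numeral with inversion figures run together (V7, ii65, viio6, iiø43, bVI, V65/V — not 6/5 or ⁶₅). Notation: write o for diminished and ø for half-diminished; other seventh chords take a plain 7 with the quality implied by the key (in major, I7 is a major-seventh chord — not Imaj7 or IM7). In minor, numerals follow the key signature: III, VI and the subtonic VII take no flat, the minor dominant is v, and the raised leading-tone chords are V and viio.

The pitches Eb-G-Bb form a major triad rooted on Eb.
In C minor, Eb is the mediant; the diatonic major triad there is III.
With Bb in the bass the chord is in second inversion, so the figured bass is 64.

III64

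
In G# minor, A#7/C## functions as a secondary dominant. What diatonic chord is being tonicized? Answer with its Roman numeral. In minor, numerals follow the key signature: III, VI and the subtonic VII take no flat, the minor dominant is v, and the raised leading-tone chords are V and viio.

The chord is a dominant seventh chord on A#.
A dominant resolves down a perfect fifth: A# → D#. In G# minor, D# is scale degree 5, i.e. V.

V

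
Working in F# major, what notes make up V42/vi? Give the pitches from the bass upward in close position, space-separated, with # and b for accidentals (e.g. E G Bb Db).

The slash means an applied dominant: we want the dominant of vi. In F# major, vi is D# minor, and its dominant is built on A#.
Building a dominant seventh chord on A# gives A#-C##-E#-G#.
The figured bass 42 indicates third inversion, placing the seventh (G#) in the bass: G#-A#-C##-E#.

G# A# C## E#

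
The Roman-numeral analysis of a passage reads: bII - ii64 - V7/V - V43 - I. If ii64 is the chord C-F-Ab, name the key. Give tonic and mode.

The chord Fm/C is a minor triad rooted on F; its label is ii64.
Counting down one scale step from F places the tonic on Eb; a minor triad on degree 2 is diatonic only in major.

Eb major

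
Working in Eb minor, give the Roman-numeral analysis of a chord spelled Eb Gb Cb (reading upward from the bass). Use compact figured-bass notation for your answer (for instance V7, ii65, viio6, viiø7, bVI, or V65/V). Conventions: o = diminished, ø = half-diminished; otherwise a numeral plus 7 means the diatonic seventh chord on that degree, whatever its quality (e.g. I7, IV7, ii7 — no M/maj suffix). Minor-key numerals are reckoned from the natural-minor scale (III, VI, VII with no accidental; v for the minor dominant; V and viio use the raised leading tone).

VI6

Stacked in thirds the chord is Cb-Eb-Gb: a major triad on Cb.
Cb is scale degree 6 in Eb minor, and a major triad on that degree is written VI.
With Eb in the bass the chord is in first inversion, so the figured bass is 6.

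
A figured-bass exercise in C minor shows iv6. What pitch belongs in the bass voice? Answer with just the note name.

Ab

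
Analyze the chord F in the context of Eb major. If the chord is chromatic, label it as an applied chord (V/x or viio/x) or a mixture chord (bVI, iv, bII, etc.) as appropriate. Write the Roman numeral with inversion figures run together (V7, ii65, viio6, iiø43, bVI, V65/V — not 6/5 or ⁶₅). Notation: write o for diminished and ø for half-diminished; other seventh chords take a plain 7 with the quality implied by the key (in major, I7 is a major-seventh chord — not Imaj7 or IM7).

Stacked in thirds the chord is F-A-C: a major triad on F.
F is not a diatonic chord root with this quality in Eb major, but it lies a perfect fifth above Bb (V), so the chord functions as an applied dominant of V.

V/V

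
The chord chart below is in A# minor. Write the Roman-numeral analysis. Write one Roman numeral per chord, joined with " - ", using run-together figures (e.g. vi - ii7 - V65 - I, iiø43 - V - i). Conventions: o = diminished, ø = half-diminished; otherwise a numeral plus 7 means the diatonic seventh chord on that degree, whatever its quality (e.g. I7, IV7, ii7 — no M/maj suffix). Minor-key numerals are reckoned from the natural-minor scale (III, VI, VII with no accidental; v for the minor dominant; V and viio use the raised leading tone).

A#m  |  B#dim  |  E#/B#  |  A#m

i - iio - V64 - i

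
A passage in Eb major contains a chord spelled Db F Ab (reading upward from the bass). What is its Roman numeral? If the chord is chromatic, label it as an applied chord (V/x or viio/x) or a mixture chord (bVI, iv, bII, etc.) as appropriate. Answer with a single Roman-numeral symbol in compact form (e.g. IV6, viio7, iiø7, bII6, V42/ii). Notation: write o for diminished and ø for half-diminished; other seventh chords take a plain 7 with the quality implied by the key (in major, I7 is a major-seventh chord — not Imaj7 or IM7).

bVII

The pitches Db-F-Ab form a major triad rooted on Db.
Db is the lowered seventh degree of Eb major (diatonic 7 would be D). This is a major triad on the lowered seventh degree (the subtonic), borrowed from the parallel minor.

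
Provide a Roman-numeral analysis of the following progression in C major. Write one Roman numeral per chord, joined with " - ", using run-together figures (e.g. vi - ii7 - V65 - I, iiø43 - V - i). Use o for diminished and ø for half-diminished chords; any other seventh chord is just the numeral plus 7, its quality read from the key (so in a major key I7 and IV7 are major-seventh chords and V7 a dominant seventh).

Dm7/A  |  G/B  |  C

Dm7/A has root D, degree 2 in C major, so ii43.
G/B: major triad on G = scale degree 5 → V6.
C has root C, degree 1 in C major, so I.

ii43 - V6 - I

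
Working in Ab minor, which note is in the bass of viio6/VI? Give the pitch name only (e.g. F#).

The applied chord viio6/VI is rooted on Eb: Eb-Gb-Bbb.
The figure 6 means first inversion — the third is in the bass.

Gb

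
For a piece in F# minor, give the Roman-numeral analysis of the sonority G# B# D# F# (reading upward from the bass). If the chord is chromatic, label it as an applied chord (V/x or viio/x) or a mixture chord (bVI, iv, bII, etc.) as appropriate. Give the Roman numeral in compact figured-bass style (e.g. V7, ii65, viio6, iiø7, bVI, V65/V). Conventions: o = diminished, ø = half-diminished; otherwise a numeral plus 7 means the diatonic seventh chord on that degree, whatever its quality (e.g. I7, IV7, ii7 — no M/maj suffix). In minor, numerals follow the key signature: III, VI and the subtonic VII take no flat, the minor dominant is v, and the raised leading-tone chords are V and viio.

Stacked in thirds the chord is G#-B#-D#-F#: a dominant seventh chord on G#.
G# is not a diatonic chord root with this quality in F# minor, but it lies a perfect fifth above C# (V), so the chord functions as an applied dominant of V.

V7/V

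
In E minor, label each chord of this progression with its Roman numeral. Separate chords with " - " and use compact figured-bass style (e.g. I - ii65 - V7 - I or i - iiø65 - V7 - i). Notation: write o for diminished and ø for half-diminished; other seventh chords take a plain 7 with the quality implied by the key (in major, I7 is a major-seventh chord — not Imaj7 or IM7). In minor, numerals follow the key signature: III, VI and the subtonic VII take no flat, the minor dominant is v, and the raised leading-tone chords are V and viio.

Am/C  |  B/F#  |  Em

iv6 - V64 - i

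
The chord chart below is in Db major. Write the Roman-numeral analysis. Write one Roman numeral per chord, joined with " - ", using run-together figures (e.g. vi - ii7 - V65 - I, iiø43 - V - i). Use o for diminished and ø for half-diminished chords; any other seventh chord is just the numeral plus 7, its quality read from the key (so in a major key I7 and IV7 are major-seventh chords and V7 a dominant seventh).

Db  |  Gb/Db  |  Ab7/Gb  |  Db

Db: major triad on Db = scale degree 1 → I.
Gb/Db has root Gb, degree 4 in Db major, so IV64.
Ab7/Gb: dominant seventh chord on Ab = scale degree 5 → V42.
Db: major triad on Db = scale degree 1 → I.

I - IV64 - V42 - I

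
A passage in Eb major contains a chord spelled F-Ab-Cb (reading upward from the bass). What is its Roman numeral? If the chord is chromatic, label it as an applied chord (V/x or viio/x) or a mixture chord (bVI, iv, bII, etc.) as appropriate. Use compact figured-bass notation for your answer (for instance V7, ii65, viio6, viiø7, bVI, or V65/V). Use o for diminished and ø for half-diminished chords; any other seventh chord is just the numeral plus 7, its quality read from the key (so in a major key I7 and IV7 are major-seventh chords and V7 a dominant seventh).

Stacked in thirds the chord is F-Ab-Cb: a diminished triad on F.
F is the second degree of Eb major. This is the diminished supertonic triad, borrowed from the parallel minor.

iio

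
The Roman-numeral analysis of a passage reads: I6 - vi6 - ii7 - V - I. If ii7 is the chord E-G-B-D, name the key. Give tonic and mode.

The chord Em7 is a minor seventh chord rooted on E; its label is ii7.
ii7 on E implies E is the supertonic; that puts the tonic at D, and the lowercase numeral fits major mode.

D major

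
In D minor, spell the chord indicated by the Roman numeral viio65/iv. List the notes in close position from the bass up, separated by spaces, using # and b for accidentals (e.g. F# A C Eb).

A C Eb F#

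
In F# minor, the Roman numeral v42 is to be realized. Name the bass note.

B

v in F# minor has root C#; the chord is C#-E-G#-B.
The figure 42 means third inversion — the seventh is in the bass.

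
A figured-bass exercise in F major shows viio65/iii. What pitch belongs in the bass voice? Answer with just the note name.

B

The applied chord viio65/iii is rooted on G#: G#-B-D-F.
The figure 65 means first inversion — the third is in the bass.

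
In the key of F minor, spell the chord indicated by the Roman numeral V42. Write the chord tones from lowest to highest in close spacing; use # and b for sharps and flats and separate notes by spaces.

Bb C E G

In F minor, the dominant is C. The dominant is major (leading tone raised), so V is a dominant seventh chord.
That chord is spelled C-E-G-Bb.
With the 42 figure the chord is in third inversion; from the bass Bb upward in close position it reads Bb-C-E-G.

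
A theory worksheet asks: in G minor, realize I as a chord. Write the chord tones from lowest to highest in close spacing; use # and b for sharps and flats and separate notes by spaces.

Scale degree 1 in G minor is G; here the chord built on it is altered to a major triad. I is the major tonic (Picardy third), borrowed from the parallel major.
So the chord is G-B-D.

G B D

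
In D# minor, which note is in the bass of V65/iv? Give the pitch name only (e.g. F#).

F##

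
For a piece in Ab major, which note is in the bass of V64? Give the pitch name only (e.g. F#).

V in Ab major has root Eb; the chord is Eb-G-Bb.
The figure 64 means second inversion — the fifth is in the bass.

Bb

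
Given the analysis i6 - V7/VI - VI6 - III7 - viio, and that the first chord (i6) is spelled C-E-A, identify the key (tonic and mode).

A minor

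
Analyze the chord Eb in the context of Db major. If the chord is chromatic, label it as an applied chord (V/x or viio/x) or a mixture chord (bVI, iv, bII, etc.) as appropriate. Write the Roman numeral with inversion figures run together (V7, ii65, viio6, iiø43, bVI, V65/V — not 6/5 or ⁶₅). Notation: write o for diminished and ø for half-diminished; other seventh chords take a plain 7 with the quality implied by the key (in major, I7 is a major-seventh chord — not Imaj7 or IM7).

Stacked in thirds the chord is Eb-G-Bb: a major triad on Eb.
Eb is not a diatonic chord root with this quality in Db major, but it lies a perfect fifth above Ab (V), so the chord functions as an applied dominant of V.

V/V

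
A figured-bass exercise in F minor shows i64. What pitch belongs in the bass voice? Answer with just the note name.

i in F minor has root F; the chord is F-Ab-C.
The figure 64 means second inversion — the fifth is in the bass.

C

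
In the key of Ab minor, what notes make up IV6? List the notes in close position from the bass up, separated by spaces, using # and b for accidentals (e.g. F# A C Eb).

Scale degree 4 in Ab minor is Db; here the chord built on it is altered to a major triad. IV6 is the major subdominant, borrowed from the parallel major.
So the chord is Db-F-Ab.
With the 6 figure the chord is in first inversion; from the bass F upward in close position it reads F-Ab-Db.

F Ab Db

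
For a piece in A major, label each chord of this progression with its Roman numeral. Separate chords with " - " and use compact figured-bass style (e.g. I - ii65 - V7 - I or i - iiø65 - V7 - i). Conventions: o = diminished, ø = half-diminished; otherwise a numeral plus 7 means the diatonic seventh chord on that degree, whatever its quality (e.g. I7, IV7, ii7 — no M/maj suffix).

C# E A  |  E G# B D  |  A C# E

I6 - V7 - I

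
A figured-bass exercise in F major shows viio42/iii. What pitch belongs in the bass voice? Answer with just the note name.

The applied chord viio42/iii is rooted on G#: G#-B-D-F.
The figure 42 means third inversion — the seventh is in the bass.

F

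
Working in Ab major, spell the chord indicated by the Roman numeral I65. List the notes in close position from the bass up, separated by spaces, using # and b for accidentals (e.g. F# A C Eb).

In Ab major, the first degree is Ab, and the diatonic chord built there is a major seventh chord.
Stacking thirds from Ab gives Ab-C-Eb-G.
With the 65 figure the chord is in first inversion; from the bass C upward in close position it reads C-Eb-G-Ab.

C Eb G Ab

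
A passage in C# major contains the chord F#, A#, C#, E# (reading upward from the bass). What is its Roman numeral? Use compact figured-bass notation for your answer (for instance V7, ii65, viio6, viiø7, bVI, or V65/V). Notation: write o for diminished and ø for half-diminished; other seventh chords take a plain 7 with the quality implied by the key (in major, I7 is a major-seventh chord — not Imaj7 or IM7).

IV7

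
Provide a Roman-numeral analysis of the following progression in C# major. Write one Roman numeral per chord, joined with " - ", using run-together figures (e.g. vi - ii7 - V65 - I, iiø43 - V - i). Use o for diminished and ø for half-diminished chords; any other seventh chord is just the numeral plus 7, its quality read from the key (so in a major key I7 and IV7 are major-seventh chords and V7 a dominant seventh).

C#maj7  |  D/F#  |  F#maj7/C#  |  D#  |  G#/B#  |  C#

I7 - bII6 - IV43 - V/V - V6 - I

C#maj7: major seventh chord on C# = scale degree 1 → I7.
D/F#: major triad on D — chromatic; D is the lowered second degree, so this is the Neapolitan sixth, bII6 (third, F#, in the bass — hence the 6).
F#maj7/C#: root F# is the subdominant; major seventh chord there is IV43.
D#: chromatic; D# is V of V, so V/V.
G#/B# has root G#, degree 5 in C# major, so V6.
C# has root C#, degree 1 in C# major, so I.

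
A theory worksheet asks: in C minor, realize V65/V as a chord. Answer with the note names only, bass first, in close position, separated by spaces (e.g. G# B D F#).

The slash means an applied dominant: we want the dominant of V. In C minor, V is G major, and its dominant is built on D.
Building a dominant seventh chord on D gives D-F#-A-C.
With the 65 figure the chord is in first inversion; from the bass F# upward in close position it reads F#-A-C-D.

F# A C D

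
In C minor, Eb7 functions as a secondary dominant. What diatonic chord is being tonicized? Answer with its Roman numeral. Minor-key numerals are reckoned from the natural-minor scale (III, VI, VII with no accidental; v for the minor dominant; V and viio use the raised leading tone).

The chord is a dominant seventh chord on Eb.
A dominant resolves down a perfect fifth: Eb → Ab. In C minor, Ab is scale degree 6, i.e. VI.

VI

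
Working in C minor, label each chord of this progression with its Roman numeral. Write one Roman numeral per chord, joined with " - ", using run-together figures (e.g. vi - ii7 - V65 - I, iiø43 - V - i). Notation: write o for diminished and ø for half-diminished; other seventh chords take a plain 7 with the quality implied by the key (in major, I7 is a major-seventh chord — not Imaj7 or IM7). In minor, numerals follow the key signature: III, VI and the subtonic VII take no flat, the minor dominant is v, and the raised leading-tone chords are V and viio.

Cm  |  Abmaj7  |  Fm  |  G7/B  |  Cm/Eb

i - VI7 - iv - V65 - i6

Cm: minor triad on C = scale degree 1 → i.
Abmaj7: major seventh chord on Ab = scale degree 6 → VI7.
Fm: minor triad on F = scale degree 4 → iv.
G7/B: dominant seventh chord on G = scale degree 5 → V65.
Cm/Eb has root C, degree 1 in C minor, so i6.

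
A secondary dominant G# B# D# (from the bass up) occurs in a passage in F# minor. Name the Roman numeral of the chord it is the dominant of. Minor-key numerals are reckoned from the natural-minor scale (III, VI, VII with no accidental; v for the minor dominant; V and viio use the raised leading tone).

V

The chord is a major triad on G#.
A dominant resolves down a perfect fifth: G# → C#. In F# minor, C# is scale degree 5, i.e. V.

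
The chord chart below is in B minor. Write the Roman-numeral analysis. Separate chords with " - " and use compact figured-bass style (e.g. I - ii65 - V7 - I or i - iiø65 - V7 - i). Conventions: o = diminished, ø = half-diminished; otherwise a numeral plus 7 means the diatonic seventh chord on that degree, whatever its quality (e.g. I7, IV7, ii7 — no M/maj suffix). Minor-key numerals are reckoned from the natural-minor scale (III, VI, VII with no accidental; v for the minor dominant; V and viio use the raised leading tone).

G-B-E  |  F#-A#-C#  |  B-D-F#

G-B-E: minor triad on E = scale degree 4 → iv6.
F#-A#-C#: major triad on F# = scale degree 5 → V.
B-D-F# has root B, degree 1 in B minor, so i.

iv6 - V - i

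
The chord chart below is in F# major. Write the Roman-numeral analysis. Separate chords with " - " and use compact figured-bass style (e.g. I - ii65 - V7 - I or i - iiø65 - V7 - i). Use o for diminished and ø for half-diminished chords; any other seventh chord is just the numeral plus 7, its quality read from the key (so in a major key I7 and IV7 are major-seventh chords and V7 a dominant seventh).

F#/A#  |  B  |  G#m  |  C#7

I6 - IV - ii - V7

F#/A#: major triad on F# = scale degree 1 → I6.
B has root B, degree 4 in F# major, so IV.
G#m has root G#, degree 2 in F# major, so ii.
C#7 has root C#, degree 5 in F# major, so V7.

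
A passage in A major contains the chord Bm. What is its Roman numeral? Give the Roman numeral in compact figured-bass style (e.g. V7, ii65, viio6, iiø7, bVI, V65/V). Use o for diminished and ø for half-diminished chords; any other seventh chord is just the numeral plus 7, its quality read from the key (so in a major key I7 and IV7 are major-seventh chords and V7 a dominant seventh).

ii

Stacked in thirds the chord is B-D-F#: a minor triad on B.
In A major, B is the supertonic; the diatonic minor triad there is ii.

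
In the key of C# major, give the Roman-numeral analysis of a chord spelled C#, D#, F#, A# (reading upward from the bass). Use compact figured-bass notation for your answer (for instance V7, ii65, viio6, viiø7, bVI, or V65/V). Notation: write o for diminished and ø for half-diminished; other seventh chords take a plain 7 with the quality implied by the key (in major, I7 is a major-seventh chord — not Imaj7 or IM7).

ii42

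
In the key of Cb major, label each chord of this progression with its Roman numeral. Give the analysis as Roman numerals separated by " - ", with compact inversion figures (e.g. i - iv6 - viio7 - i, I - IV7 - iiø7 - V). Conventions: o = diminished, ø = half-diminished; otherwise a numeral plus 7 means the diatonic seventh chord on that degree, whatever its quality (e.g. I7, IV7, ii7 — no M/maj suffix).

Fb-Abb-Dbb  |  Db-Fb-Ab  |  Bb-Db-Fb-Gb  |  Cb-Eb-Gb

bII6 - ii - V65 - I

Fb-Abb-Dbb: major triad on Dbb — chromatic; Dbb is the lowered second degree, so this is the Neapolitan sixth, bII6 (third, Fb, in the bass — hence the 6).
Db-Fb-Ab has root Db, degree 2 in Cb major, so ii.
Bb-Db-Fb-Gb: root Gb is the dominant; dominant seventh chord there is V65.
Cb-Eb-Gb: root Cb is the tonic; major triad there is I.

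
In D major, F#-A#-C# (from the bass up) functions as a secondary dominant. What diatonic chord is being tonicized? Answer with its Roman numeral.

vi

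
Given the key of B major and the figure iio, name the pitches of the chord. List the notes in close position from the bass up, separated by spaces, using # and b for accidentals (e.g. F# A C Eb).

iio is the diminished supertonic triad, borrowed from the parallel minor. In B major that root is C#.
So the chord is C#-E-G.

C# E G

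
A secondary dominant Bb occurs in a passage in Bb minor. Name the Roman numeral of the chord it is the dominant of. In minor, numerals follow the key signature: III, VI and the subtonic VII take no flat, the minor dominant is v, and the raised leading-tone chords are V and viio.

The chord is a major triad on Bb.
A dominant resolves down a perfect fifth: Bb → Eb. In Bb minor, Eb is scale degree 4, i.e. iv.

iv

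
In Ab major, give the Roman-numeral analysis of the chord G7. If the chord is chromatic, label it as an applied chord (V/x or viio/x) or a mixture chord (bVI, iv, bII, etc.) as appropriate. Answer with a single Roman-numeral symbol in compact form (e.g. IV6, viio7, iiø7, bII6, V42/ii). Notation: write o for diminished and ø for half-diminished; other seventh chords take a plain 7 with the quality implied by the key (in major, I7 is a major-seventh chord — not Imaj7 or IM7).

The pitches G-B-D-F form a dominant seventh chord rooted on G.
G is not a diatonic chord root with this quality in Ab major, but it lies a perfect fifth above C (iii), so the chord functions as an applied dominant of iii.

V7/iii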